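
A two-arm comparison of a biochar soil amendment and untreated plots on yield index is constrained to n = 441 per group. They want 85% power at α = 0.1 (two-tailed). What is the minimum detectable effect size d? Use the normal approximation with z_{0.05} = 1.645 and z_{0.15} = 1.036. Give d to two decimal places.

For two independent groups of n = 441 each: d_min = (z_{α/2} + z_β)·√(2/n).
z-sum = 1.645 + 1.036 = 2.681.
d_min = 2.681 × √(2/441) = 2.681 × 0.0673 = 0.181.

d_min ≈ 0.18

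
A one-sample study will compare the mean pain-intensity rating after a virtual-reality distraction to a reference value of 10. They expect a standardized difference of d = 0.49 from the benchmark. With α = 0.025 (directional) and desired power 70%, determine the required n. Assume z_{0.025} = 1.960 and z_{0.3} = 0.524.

For a one-sample test: n = ((z_{α} + z_β) / d)².
z_{α} + z_β = 1.960 + 0.524 = 2.484.
n = (2.484 / 0.49)² = 5.069² = 25.70.
Round up.

n = 26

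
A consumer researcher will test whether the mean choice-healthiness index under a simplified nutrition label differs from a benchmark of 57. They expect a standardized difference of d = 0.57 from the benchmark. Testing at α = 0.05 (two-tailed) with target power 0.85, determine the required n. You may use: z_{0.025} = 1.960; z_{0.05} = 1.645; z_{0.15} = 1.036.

For a one-sample test: n = ((z_{α/2} + z_β) / d)².
z_{α/2} + z_β = 1.960 + 1.036 = 2.996.
n = (2.996 / 0.57)² = 5.256² = 27.63.
Round up.

n = 28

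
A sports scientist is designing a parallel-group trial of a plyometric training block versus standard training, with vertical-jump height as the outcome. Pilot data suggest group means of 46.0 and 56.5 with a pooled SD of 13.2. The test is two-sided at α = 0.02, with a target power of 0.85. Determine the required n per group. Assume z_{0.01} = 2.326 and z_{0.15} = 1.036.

Cohen's d = |M₁ − M₂| / SD_pooled = |46.0 − 56.5| / 13.2 = 10.5 / 13.2 = 0.795.
For two independent groups with equal n: n = 2·((z_{α/2} + z_β) / d)².
z_{α/2} + z_β = 2.326 + 1.036 = 3.362.
n = 2 × (3.362 / 0.795)² = 2 × 4.229² = 2 × 17.88 = 35.8.
Round up to the next whole participant.

n = 36 per group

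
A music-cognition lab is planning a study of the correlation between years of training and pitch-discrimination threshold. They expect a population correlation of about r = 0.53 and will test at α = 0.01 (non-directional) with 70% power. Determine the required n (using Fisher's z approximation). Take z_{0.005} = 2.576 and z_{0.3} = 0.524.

n = 31

Fisher's z: C = ½·ln((1+r)/(1−r)) = ½·ln(3.2553) = 0.5901.
n = ((z_{α/2} + z_β)/C)² + 3.
(2.576 + 0.524) / 0.5901 = 3.100 / 0.5901 = 5.253.
n = 5.253² + 3 = 27.60 + 3 = 30.6.
Round up.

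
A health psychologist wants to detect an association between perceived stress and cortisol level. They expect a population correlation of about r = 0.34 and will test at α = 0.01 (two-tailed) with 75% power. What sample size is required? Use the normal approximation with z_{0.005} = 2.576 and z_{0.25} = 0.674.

n = 88

Fisher's z: C = ½·ln((1+r)/(1−r)) = ½·ln(2.0303) = 0.3541.
n = ((z_{α/2} + z_β)/C)² + 3.
(2.576 + 0.674) / 0.3541 = 3.250 / 0.3541 = 9.178.
n = 9.178² + 3 = 84.24 + 3 = 87.2.
Round up.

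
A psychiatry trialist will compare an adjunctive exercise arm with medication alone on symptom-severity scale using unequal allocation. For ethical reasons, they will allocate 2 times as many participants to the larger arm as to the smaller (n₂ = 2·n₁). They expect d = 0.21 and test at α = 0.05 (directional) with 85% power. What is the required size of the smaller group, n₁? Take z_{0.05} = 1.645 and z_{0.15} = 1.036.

With allocation ratio k = n₂/n₁ = 2, Var(x̄₁−x̄₂) = σ²(1/n₁ + 1/(k·n₁)) = σ²·(k+1)/(k·n₁).
So n₁ = (1 + 1/k)·((z_{α} + z_β)/d)² = 1.500 × (2.681/0.21)².
n₁ = 1.500 × 162.99 = 244.5.
Round up: n₁ = 245, giving n₂ = 2 × 245 = 490.

n₁ = 245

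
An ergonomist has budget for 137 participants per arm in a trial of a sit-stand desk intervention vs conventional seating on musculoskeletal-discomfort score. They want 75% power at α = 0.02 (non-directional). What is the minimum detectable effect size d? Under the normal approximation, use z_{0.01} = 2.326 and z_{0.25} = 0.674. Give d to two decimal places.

For two independent groups of n = 137 each: d_min = (z_{α/2} + z_β)·√(2/n).
z-sum = 2.326 + 0.674 = 3.000.
d_min = 3.000 × √(2/137) = 3.000 × 0.1208 = 0.362.

d_min ≈ 0.36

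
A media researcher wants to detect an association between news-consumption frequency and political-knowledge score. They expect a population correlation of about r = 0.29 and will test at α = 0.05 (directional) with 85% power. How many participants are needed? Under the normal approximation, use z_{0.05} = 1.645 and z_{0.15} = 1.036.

n = 84

Fisher's z: C = ½·ln((1+r)/(1−r)) = ½·ln(1.8169) = 0.2986.
n = ((z_{α} + z_β)/C)² + 3.
(1.645 + 1.036) / 0.2986 = 2.681 / 0.2986 = 8.979.
n = 8.979² + 3 = 80.61 + 3 = 83.6.
Round up.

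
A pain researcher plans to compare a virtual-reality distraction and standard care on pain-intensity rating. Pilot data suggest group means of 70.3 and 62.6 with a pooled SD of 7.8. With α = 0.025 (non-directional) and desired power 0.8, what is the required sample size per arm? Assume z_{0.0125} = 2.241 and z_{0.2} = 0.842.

Cohen's d = |M₁ − M₂| / SD_pooled = |70.3 − 62.6| / 7.8 = 7.7 / 7.8 = 0.987.
For two independent groups with equal n: n = 2·((z_{α/2} + z_β) / d)².
z_{α/2} + z_β = 2.241 + 0.842 = 3.083.
n = 2 × (3.083 / 0.987)² = 2 × 3.124² = 2 × 9.76 = 19.5.
Round up to the next whole participant.

n = 20 per group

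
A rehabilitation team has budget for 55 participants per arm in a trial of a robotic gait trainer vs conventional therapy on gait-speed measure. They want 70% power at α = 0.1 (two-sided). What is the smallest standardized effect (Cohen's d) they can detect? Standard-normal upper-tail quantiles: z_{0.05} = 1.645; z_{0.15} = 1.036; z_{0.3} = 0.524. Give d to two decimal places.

For two independent groups of n = 55 each: d_min = (z_{α/2} + z_β)·√(2/n).
z-sum = 1.645 + 0.524 = 2.169.
d_min = 2.169 × √(2/55) = 2.169 × 0.1907 = 0.414.

d_min ≈ 0.41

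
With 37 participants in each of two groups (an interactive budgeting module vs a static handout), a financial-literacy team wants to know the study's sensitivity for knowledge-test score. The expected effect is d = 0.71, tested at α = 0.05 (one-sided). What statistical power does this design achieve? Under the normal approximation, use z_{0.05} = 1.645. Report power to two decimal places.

power ≈ 0.92

For two equal groups, power = Φ(d·√(n/2) − z_{α}).
d·√(n/2) = 0.71 × √(37/2) = 0.71 × 4.301 = 3.054.
z_β = 3.054 − 1.645 = 1.409.
Power = Φ(1.409) = 0.921.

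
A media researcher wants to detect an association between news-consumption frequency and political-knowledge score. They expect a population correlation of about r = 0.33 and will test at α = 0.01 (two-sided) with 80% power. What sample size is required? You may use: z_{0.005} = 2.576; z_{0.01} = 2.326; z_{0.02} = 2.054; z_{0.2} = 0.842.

Fisher's z: C = ½·ln((1+r)/(1−r)) = ½·ln(1.9851) = 0.3428.
n = ((z_{α/2} + z_β)/C)² + 3.
(2.576 + 0.842) / 0.3428 = 3.418 / 0.3428 = 9.971.
n = 9.971² + 3 = 99.42 + 3 = 102.4.
Round up.

n = 103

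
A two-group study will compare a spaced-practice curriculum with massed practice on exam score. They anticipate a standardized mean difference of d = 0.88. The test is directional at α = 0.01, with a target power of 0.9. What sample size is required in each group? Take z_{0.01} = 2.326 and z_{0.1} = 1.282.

For two independent groups with equal n: n = 2·((z_{α} + z_β) / d)².
z_{α} + z_β = 2.326 + 1.282 = 3.608.
n = 2 × (3.608 / 0.88)² = 2 × 4.100² = 2 × 16.81 = 33.6.
Round up to the next whole participant.

n = 34 per group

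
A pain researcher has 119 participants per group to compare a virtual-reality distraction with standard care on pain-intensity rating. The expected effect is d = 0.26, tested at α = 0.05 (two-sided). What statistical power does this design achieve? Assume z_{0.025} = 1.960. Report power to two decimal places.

power ≈ 0.52

For two equal groups, power = Φ(d·√(n/2) − z_{α/2}).
d·√(n/2) = 0.26 × √(119/2) = 0.26 × 7.714 = 2.006.
z_β = 2.006 − 1.960 = 0.046.
Power = Φ(0.046) = 0.518.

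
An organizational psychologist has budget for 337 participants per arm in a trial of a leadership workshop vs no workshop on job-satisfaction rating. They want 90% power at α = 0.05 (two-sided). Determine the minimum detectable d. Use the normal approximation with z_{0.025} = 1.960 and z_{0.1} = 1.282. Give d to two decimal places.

For two independent groups of n = 337 each: d_min = (z_{α/2} + z_β)·√(2/n).
z-sum = 1.960 + 1.282 = 3.242.
d_min = 3.242 × √(2/337) = 3.242 × 0.0770 = 0.250.

d_min ≈ 0.25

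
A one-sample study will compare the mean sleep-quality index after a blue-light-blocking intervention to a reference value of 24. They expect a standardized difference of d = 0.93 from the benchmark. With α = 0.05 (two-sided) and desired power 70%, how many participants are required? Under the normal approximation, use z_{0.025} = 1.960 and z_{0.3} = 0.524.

n = 8

For a one-sample test: n = ((z_{α/2} + z_β) / d)².
z_{α/2} + z_β = 1.960 + 0.524 = 2.484.
n = (2.484 / 0.93)² = 2.671² = 7.13.
Round up.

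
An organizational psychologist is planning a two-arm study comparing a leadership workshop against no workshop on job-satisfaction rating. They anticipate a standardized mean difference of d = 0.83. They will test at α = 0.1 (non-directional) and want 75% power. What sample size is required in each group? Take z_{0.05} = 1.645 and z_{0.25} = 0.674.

For two independent groups with equal n: n = 2·((z_{α/2} + z_β) / d)².
z_{α/2} + z_β = 1.645 + 0.674 = 2.319.
n = 2 × (2.319 / 0.83)² = 2 × 2.794² = 2 × 7.81 = 15.6.
Round up to the next whole participant.

n = 16 per group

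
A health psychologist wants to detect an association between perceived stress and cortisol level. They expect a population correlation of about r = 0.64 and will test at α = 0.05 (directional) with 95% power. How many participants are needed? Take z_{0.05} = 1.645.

Fisher's z: C = ½·ln((1+r)/(1−r)) = ½·ln(4.5556) = 0.7582.
n = ((z_{α} + z_β)/C)² + 3.
(1.645 + 1.645) / 0.7582 = 3.290 / 0.7582 = 4.339.
n = 4.339² + 3 = 18.83 + 3 = 21.8.
Round up.

n = 22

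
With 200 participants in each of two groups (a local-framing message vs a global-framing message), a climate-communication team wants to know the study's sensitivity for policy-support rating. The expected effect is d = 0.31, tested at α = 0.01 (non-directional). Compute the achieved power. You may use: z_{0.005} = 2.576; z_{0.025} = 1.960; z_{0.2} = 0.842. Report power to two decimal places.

power ≈ 0.70

For two equal groups, power = Φ(d·√(n/2) − z_{α/2}).
d·√(n/2) = 0.31 × √(200/2) = 0.31 × 10.000 = 3.100.
z_β = 3.100 − 2.576 = 0.524.
Power = Φ(0.524) = 0.700.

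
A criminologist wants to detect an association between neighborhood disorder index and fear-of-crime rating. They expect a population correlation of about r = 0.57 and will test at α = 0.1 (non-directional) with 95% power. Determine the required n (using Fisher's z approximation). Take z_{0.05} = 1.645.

n = 29

Fisher's z: C = ½·ln((1+r)/(1−r)) = ½·ln(3.6512) = 0.6475.
n = ((z_{α/2} + z_β)/C)² + 3.
(1.645 + 1.645) / 0.6475 = 3.290 / 0.6475 = 5.081.
n = 5.081² + 3 = 25.82 + 3 = 28.8.
Round up.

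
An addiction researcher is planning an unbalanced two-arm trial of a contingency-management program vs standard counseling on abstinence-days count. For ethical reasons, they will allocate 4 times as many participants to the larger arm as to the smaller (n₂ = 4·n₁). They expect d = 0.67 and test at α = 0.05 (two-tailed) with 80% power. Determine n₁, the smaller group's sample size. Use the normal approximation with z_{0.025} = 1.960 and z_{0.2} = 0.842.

n₁ = 22

With allocation ratio k = n₂/n₁ = 4, Var(x̄₁−x̄₂) = σ²(1/n₁ + 1/(k·n₁)) = σ²·(k+1)/(k·n₁).
So n₁ = (1 + 1/k)·((z_{α/2} + z_β)/d)² = 1.250 × (2.802/0.67)².
n₁ = 1.250 × 17.49 = 21.9.
Round up: n₁ = 22, giving n₂ = 4 × 22 = 88.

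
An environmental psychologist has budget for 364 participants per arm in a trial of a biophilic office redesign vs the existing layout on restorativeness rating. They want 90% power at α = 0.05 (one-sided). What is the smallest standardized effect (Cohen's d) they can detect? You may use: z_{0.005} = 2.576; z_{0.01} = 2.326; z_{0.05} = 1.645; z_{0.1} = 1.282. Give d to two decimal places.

d_min ≈ 0.22

For two independent groups of n = 364 each: d_min = (z_{α} + z_β)·√(2/n).
z-sum = 1.645 + 1.282 = 2.927.
d_min = 2.927 × √(2/364) = 2.927 × 0.0741 = 0.217.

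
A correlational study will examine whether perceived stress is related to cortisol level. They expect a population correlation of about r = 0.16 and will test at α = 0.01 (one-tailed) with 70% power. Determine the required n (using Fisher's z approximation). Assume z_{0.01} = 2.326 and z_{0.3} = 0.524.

n = 315

Fisher's z: C = ½·ln((1+r)/(1−r)) = ½·ln(1.3810) = 0.1614.
n = ((z_{α} + z_β)/C)² + 3.
(2.326 + 0.524) / 0.1614 = 2.850 / 0.1614 = 17.658.
n = 17.658² + 3 = 311.80 + 3 = 314.8.
Round up.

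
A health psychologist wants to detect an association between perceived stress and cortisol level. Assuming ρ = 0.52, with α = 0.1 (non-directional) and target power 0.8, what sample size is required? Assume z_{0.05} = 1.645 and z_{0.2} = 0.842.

n = 22

Fisher's z: C = ½·ln((1+r)/(1−r)) = ½·ln(3.1667) = 0.5763.
n = ((z_{α/2} + z_β)/C)² + 3.
(1.645 + 0.842) / 0.5763 = 2.487 / 0.5763 = 4.315.
n = 4.315² + 3 = 18.62 + 3 = 21.6.
Round up.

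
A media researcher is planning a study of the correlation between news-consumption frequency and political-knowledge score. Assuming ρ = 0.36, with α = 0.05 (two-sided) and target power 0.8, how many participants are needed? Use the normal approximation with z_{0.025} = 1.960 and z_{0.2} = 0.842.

Fisher's z: C = ½·ln((1+r)/(1−r)) = ½·ln(2.1250) = 0.3769.
n = ((z_{α/2} + z_β)/C)² + 3.
(1.960 + 0.842) / 0.3769 = 2.802 / 0.3769 = 7.434.
n = 7.434² + 3 = 55.27 + 3 = 58.3.
Round up.

n = 59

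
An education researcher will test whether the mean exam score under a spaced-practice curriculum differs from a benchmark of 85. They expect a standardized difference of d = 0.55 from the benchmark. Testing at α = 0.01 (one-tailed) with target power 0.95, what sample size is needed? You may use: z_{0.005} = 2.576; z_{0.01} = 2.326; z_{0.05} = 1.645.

For a one-sample test: n = ((z_{α} + z_β) / d)².
z_{α} + z_β = 2.326 + 1.645 = 3.971.
n = (3.971 / 0.55)² = 7.220² = 52.13.
Round up.

n = 53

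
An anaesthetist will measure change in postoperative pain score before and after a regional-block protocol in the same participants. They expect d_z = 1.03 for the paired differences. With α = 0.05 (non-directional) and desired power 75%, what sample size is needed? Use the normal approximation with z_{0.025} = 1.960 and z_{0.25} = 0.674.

For a paired (one-sample on differences) test: n = ((z_{α/2} + z_β) / d)².
z_{α/2} + z_β = 1.960 + 0.674 = 2.634.
n = (2.634 / 1.03)² = 2.557² = 6.54.
Round up.

n = 7 pairs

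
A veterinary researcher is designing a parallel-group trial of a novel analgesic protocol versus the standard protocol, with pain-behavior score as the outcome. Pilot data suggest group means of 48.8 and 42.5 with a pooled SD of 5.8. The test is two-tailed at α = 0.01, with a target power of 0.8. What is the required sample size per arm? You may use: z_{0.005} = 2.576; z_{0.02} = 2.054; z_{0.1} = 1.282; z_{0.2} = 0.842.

Cohen's d = |M₁ − M₂| / SD_pooled = |48.8 − 42.5| / 5.8 = 6.3 / 5.8 = 1.086.
For two independent groups with equal n: n = 2·((z_{α/2} + z_β) / d)².
z_{α/2} + z_β = 2.576 + 0.842 = 3.418.
n = 2 × (3.418 / 1.086)² = 2 × 3.147² = 2 × 9.91 = 19.8.
Round up to the next whole participant.

n = 20 per group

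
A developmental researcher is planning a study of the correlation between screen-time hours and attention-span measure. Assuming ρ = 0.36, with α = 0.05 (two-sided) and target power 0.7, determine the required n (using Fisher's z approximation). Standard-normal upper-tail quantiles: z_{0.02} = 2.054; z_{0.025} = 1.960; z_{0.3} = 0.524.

Fisher's z: C = ½·ln((1+r)/(1−r)) = ½·ln(2.1250) = 0.3769.
n = ((z_{α/2} + z_β)/C)² + 3.
(1.960 + 0.524) / 0.3769 = 2.484 / 0.3769 = 6.591.
n = 6.591² + 3 = 43.44 + 3 = 46.4.
Round up.

n = 47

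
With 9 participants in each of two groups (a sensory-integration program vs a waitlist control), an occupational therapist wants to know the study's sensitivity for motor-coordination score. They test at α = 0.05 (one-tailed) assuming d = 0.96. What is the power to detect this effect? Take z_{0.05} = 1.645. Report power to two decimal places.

power ≈ 0.65

For two equal groups, power = Φ(d·√(n/2) − z_{α}).
d·√(n/2) = 0.96 × √(9/2) = 0.96 × 2.121 = 2.036.
z_β = 2.036 − 1.645 = 0.391.
Power = Φ(0.391) = 0.652.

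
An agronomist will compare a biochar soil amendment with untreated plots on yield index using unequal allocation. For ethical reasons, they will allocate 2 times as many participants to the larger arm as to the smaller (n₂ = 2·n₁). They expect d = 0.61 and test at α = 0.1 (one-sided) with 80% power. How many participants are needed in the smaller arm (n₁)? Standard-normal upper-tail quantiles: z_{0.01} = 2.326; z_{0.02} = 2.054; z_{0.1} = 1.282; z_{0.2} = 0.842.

n₁ = 19

With allocation ratio k = n₂/n₁ = 2, Var(x̄₁−x̄₂) = σ²(1/n₁ + 1/(k·n₁)) = σ²·(k+1)/(k·n₁).
So n₁ = (1 + 1/k)·((z_{α} + z_β)/d)² = 1.500 × (2.124/0.61)².
n₁ = 1.500 × 12.12 = 18.2.
Round up: n₁ = 19, giving n₂ = 2 × 19 = 38.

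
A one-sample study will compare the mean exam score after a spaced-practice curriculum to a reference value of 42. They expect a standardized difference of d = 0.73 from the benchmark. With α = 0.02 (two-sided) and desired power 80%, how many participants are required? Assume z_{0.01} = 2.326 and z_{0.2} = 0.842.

For a one-sample test: n = ((z_{α/2} + z_β) / d)².
z_{α/2} + z_β = 2.326 + 0.842 = 3.168.
n = (3.168 / 0.73)² = 4.340² = 18.83.
Round up.

n = 19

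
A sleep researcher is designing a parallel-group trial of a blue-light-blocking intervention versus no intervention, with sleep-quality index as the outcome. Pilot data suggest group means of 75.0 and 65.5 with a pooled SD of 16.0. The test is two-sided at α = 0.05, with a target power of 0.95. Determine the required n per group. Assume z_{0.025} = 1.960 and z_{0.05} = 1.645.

Cohen's d = |M₁ − M₂| / SD_pooled = |75.0 − 65.5| / 16.0 = 9.5 / 16.0 = 0.594.
For two independent groups with equal n: n = 2·((z_{α/2} + z_β) / d)².
z_{α/2} + z_β = 1.960 + 1.645 = 3.605.
n = 2 × (3.605 / 0.594)² = 2 × 6.069² = 2 × 36.83 = 73.7.
Round up to the next whole participant.

n = 74 per group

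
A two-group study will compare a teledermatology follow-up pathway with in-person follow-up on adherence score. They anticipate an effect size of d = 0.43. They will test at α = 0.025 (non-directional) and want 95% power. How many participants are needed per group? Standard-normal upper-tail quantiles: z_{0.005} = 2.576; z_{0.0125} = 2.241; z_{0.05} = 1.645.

n = 164 per group

For two independent groups with equal n: n = 2·((z_{α/2} + z_β) / d)².
z_{α/2} + z_β = 2.241 + 1.645 = 3.886.
n = 2 × (3.886 / 0.43)² = 2 × 9.037² = 2 × 81.67 = 163.3.
Round up to the next whole participant.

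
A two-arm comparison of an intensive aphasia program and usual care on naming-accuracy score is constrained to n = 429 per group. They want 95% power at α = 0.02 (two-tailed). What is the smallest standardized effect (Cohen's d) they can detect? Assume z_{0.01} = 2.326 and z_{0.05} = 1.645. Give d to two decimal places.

For two independent groups of n = 429 each: d_min = (z_{α/2} + z_β)·√(2/n).
z-sum = 2.326 + 1.645 = 3.971.
d_min = 3.971 × √(2/429) = 3.971 × 0.0683 = 0.271.

d_min ≈ 0.27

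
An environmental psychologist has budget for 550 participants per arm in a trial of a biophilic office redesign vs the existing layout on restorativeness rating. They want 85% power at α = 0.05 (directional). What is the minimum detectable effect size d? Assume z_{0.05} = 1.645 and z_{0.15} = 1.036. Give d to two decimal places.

For two independent groups of n = 550 each: d_min = (z_{α} + z_β)·√(2/n).
z-sum = 1.645 + 1.036 = 2.681.
d_min = 2.681 × √(2/550) = 2.681 × 0.0603 = 0.162.

d_min ≈ 0.16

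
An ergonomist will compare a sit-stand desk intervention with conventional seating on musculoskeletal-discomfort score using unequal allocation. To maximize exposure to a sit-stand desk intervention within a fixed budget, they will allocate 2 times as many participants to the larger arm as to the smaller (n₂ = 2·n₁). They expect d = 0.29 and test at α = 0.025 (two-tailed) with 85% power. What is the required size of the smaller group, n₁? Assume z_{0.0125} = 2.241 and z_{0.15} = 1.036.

With allocation ratio k = n₂/n₁ = 2, Var(x̄₁−x̄₂) = σ²(1/n₁ + 1/(k·n₁)) = σ²·(k+1)/(k·n₁).
So n₁ = (1 + 1/k)·((z_{α/2} + z_β)/d)² = 1.500 × (3.277/0.29)².
n₁ = 1.500 × 127.69 = 191.5.
Round up: n₁ = 192, giving n₂ = 2 × 192 = 384.

n₁ = 192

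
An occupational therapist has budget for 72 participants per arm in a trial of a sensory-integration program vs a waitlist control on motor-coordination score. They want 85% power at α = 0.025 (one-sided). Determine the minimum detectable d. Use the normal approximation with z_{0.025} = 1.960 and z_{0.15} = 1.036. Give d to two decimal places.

For two independent groups of n = 72 each: d_min = (z_{α} + z_β)·√(2/n).
z-sum = 1.960 + 1.036 = 2.996.
d_min = 2.996 × √(2/72) = 2.996 × 0.1667 = 0.499.

d_min ≈ 0.50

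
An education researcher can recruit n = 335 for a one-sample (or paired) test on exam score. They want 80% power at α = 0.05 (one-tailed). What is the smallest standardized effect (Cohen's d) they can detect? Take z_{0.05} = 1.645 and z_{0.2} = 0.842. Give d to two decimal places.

d_min ≈ 0.14

For a single sample (or paired design) of n = 335: d_min = (z_{α} + z_β)/√n.
z-sum = 1.645 + 0.842 = 2.487.
d_min = 2.487 / √335 = 2.487 / 18.303 = 0.136.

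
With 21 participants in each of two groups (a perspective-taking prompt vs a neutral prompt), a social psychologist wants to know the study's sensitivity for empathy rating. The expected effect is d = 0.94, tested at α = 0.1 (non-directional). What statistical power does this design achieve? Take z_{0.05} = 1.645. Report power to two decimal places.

For two equal groups, power = Φ(d·√(n/2) − z_{α/2}).
d·√(n/2) = 0.94 × √(21/2) = 0.94 × 3.240 = 3.046.
z_β = 3.046 − 1.645 = 1.401.
Power = Φ(1.401) = 0.919.

power ≈ 0.92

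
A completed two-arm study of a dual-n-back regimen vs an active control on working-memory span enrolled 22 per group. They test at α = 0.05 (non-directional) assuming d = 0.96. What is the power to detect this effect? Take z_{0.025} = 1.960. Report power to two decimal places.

For two equal groups, power = Φ(d·√(n/2) − z_{α/2}).
d·√(n/2) = 0.96 × √(22/2) = 0.96 × 3.317 = 3.184.
z_β = 3.184 − 1.960 = 1.224.
Power = Φ(1.224) = 0.890.

power ≈ 0.89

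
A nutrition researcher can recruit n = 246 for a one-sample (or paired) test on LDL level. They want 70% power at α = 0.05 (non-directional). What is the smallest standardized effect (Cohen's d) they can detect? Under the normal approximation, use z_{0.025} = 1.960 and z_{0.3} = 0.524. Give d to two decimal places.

d_min ≈ 0.16

For a single sample (or paired design) of n = 246: d_min = (z_{α/2} + z_β)/√n.
z-sum = 1.960 + 0.524 = 2.484.
d_min = 2.484 / √246 = 2.484 / 15.684 = 0.158.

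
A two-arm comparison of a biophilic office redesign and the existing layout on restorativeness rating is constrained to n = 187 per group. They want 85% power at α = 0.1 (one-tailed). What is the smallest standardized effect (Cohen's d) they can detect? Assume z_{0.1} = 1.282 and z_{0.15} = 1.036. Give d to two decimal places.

d_min ≈ 0.24

For two independent groups of n = 187 each: d_min = (z_{α} + z_β)·√(2/n).
z-sum = 1.282 + 1.036 = 2.318.
d_min = 2.318 × √(2/187) = 2.318 × 0.1034 = 0.240.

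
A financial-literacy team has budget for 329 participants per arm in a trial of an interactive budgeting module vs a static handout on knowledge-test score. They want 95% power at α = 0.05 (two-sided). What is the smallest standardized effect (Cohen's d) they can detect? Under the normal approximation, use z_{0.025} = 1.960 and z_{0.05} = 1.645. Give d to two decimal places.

For two independent groups of n = 329 each: d_min = (z_{α/2} + z_β)·√(2/n).
z-sum = 1.960 + 1.645 = 3.605.
d_min = 3.605 × √(2/329) = 3.605 × 0.0780 = 0.281.

d_min ≈ 0.28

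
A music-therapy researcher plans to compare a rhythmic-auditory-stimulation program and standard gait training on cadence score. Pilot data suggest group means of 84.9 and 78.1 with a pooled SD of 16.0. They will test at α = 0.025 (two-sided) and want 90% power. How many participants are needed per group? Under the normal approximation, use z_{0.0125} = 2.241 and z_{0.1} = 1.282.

n = 138 per group

Cohen's d = |M₁ − M₂| / SD_pooled = |84.9 − 78.1| / 16.0 = 6.8 / 16.0 = 0.425.
For two independent groups with equal n: n = 2·((z_{α/2} + z_β) / d)².
z_{α/2} + z_β = 2.241 + 1.282 = 3.523.
n = 2 × (3.523 / 0.425)² = 2 × 8.289² = 2 × 68.71 = 137.4.
Round up to the next whole participant.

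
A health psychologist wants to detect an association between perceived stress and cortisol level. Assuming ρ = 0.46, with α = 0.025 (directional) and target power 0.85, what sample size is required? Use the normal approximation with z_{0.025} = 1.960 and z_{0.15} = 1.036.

Fisher's z: C = ½·ln((1+r)/(1−r)) = ½·ln(2.7037) = 0.4973.
n = ((z_{α} + z_β)/C)² + 3.
(1.960 + 1.036) / 0.4973 = 2.996 / 0.4973 = 6.025.
n = 6.025² + 3 = 36.29 + 3 = 39.3.
Round up.

n = 40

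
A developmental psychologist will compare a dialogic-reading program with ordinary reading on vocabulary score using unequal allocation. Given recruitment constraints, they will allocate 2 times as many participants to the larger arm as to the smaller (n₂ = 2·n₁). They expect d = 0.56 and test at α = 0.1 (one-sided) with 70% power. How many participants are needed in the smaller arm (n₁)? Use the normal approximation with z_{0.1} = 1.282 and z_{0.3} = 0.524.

With allocation ratio k = n₂/n₁ = 2, Var(x̄₁−x̄₂) = σ²(1/n₁ + 1/(k·n₁)) = σ²·(k+1)/(k·n₁).
So n₁ = (1 + 1/k)·((z_{α} + z_β)/d)² = 1.500 × (1.806/0.56)².
n₁ = 1.500 × 10.40 = 15.6.
Round up: n₁ = 16, giving n₂ = 2 × 16 = 32.

n₁ = 16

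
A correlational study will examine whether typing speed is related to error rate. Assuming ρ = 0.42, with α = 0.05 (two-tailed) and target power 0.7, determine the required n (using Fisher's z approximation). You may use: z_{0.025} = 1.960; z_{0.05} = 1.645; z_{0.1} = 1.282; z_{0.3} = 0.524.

n = 34

Fisher's z: C = ½·ln((1+r)/(1−r)) = ½·ln(2.4483) = 0.4477.
n = ((z_{α/2} + z_β)/C)² + 3.
(1.960 + 0.524) / 0.4477 = 2.484 / 0.4477 = 5.548.
n = 5.548² + 3 = 30.78 + 3 = 33.8.
Round up.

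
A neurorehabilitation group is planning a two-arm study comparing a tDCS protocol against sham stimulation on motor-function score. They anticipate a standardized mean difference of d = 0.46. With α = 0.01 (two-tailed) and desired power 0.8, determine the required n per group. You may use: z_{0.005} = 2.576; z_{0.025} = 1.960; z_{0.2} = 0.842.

For two independent groups with equal n: n = 2·((z_{α/2} + z_β) / d)².
z_{α/2} + z_β = 2.576 + 0.842 = 3.418.
n = 2 × (3.418 / 0.46)² = 2 × 7.430² = 2 × 55.21 = 110.4.
Round up to the next whole participant.

n = 111 per group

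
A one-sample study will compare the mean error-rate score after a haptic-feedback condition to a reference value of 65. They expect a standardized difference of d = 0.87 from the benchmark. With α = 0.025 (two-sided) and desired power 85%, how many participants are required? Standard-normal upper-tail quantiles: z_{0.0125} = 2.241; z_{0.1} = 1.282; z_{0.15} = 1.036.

n = 15

For a one-sample test: n = ((z_{α/2} + z_β) / d)².
z_{α/2} + z_β = 2.241 + 1.036 = 3.277.
n = (3.277 / 0.87)² = 3.767² = 14.19.
Round up.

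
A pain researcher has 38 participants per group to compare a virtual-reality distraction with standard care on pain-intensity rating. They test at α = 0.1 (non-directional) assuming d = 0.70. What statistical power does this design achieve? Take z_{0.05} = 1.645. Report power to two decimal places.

For two equal groups, power = Φ(d·√(n/2) − z_{α/2}).
d·√(n/2) = 0.70 × √(38/2) = 0.70 × 4.359 = 3.051.
z_β = 3.051 − 1.645 = 1.406.
Power = Φ(1.406) = 0.920.

power ≈ 0.92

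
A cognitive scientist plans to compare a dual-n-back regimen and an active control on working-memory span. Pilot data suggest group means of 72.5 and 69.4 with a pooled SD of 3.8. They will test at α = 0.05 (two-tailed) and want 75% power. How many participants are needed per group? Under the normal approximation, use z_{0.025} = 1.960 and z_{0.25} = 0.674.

n = 21 per group

Cohen's d = |M₁ − M₂| / SD_pooled = |72.5 − 69.4| / 3.8 = 3.1 / 3.8 = 0.816.
For two independent groups with equal n: n = 2·((z_{α/2} + z_β) / d)².
z_{α/2} + z_β = 1.960 + 0.674 = 2.634.
n = 2 × (2.634 / 0.816)² = 2 × 3.228² = 2 × 10.42 = 20.8.
Round up to the next whole participant.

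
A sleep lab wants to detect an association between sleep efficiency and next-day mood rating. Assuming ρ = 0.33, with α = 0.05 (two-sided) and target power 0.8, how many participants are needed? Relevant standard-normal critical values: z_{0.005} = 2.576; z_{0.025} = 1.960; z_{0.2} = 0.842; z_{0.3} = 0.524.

n = 70

Fisher's z: C = ½·ln((1+r)/(1−r)) = ½·ln(1.9851) = 0.3428.
n = ((z_{α/2} + z_β)/C)² + 3.
(1.960 + 0.842) / 0.3428 = 2.802 / 0.3428 = 8.174.
n = 8.174² + 3 = 66.81 + 3 = 69.8.
Round up.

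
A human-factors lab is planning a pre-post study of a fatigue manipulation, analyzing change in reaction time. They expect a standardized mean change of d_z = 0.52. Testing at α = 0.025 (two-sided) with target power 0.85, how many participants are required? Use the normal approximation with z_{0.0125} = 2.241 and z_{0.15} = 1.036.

For a paired (one-sample on differences) test: n = ((z_{α/2} + z_β) / d)².
z_{α/2} + z_β = 2.241 + 1.036 = 3.277.
n = (3.277 / 0.52)² = 6.302² = 39.71.
Round up.

n = 40 pairs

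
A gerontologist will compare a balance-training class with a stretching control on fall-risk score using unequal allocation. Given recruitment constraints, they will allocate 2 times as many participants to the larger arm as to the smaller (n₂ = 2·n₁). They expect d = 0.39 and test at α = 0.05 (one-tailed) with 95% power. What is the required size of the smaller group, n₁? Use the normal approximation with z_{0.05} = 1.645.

With allocation ratio k = n₂/n₁ = 2, Var(x̄₁−x̄₂) = σ²(1/n₁ + 1/(k·n₁)) = σ²·(k+1)/(k·n₁).
So n₁ = (1 + 1/k)·((z_{α} + z_β)/d)² = 1.500 × (3.290/0.39)².
n₁ = 1.500 × 71.16 = 106.7.
Round up: n₁ = 107, giving n₂ = 2 × 107 = 214.

n₁ = 107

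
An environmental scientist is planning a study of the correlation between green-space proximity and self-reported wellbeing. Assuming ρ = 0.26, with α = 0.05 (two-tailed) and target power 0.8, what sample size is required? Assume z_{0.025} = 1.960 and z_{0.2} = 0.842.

Fisher's z: C = ½·ln((1+r)/(1−r)) = ½·ln(1.7027) = 0.2661.
n = ((z_{α/2} + z_β)/C)² + 3.
(1.960 + 0.842) / 0.2661 = 2.802 / 0.2661 = 10.530.
n = 10.530² + 3 = 110.88 + 3 = 113.9.
Round up.

n = 114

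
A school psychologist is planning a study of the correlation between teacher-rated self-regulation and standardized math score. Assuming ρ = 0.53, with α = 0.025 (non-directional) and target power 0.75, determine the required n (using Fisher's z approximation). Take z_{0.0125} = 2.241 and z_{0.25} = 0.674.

Fisher's z: C = ½·ln((1+r)/(1−r)) = ½·ln(3.2553) = 0.5901.
n = ((z_{α/2} + z_β)/C)² + 3.
(2.241 + 0.674) / 0.5901 = 2.915 / 0.5901 = 4.940.
n = 4.940² + 3 = 24.40 + 3 = 27.4.
Round up.

n = 28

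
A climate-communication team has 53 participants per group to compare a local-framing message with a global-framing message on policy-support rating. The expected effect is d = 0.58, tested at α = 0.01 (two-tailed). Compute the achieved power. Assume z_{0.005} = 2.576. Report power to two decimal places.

For two equal groups, power = Φ(d·√(n/2) − z_{α/2}).
d·√(n/2) = 0.58 × √(53/2) = 0.58 × 5.148 = 2.986.
z_β = 2.986 − 2.576 = 0.410.
Power = Φ(0.410) = 0.659.

power ≈ 0.66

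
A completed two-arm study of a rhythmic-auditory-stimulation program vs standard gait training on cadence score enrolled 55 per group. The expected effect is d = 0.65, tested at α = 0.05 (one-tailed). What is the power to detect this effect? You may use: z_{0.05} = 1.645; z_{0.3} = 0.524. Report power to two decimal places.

power ≈ 0.96

For two equal groups, power = Φ(d·√(n/2) − z_{α}).
d·√(n/2) = 0.65 × √(55/2) = 0.65 × 5.244 = 3.409.
z_β = 3.409 − 1.645 = 1.764.
Power = Φ(1.764) = 0.961.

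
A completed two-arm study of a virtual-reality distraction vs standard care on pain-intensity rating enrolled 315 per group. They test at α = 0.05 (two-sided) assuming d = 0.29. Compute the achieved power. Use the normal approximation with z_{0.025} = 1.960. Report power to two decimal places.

power ≈ 0.95

For two equal groups, power = Φ(d·√(n/2) − z_{α/2}).
d·√(n/2) = 0.29 × √(315/2) = 0.29 × 12.550 = 3.639.
z_β = 3.639 − 1.960 = 1.679.
Power = Φ(1.679) = 0.953.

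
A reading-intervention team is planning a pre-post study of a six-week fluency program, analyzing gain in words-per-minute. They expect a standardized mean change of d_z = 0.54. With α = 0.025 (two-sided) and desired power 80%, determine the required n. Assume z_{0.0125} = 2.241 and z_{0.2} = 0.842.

n = 33 pairs

For a paired (one-sample on differences) test: n = ((z_{α/2} + z_β) / d)².
z_{α/2} + z_β = 2.241 + 0.842 = 3.083.
n = (3.083 / 0.54)² = 5.709² = 32.60.
Round up.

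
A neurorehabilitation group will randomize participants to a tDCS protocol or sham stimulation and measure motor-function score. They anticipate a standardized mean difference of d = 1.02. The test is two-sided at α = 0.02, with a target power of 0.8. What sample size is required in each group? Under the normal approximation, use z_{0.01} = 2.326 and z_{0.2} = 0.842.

For two independent groups with equal n: n = 2·((z_{α/2} + z_β) / d)².
z_{α/2} + z_β = 2.326 + 0.842 = 3.168.
n = 2 × (3.168 / 1.02)² = 2 × 3.106² = 2 × 9.65 = 19.3.
Round up to the next whole participant.

n = 20 per group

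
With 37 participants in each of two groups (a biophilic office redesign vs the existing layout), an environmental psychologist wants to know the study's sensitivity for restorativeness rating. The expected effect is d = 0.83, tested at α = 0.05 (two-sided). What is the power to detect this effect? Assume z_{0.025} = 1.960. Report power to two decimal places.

For two equal groups, power = Φ(d·√(n/2) − z_{α/2}).
d·√(n/2) = 0.83 × √(37/2) = 0.83 × 4.301 = 3.570.
z_β = 3.570 − 1.960 = 1.610.
Power = Φ(1.610) = 0.946.

power ≈ 0.95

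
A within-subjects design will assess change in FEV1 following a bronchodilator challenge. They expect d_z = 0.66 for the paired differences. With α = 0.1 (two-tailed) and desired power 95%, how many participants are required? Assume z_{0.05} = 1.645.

For a paired (one-sample on differences) test: n = ((z_{α/2} + z_β) / d)².
z_{α/2} + z_β = 1.645 + 1.645 = 3.290.
n = (3.290 / 0.66)² = 4.985² = 24.85.
Round up.

n = 25 pairs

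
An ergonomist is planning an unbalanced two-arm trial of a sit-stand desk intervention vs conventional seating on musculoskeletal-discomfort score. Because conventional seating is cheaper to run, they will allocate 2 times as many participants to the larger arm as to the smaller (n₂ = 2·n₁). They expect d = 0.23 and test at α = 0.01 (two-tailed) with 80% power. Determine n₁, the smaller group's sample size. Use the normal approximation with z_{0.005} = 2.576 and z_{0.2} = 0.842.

n₁ = 332

With allocation ratio k = n₂/n₁ = 2, Var(x̄₁−x̄₂) = σ²(1/n₁ + 1/(k·n₁)) = σ²·(k+1)/(k·n₁).
So n₁ = (1 + 1/k)·((z_{α/2} + z_β)/d)² = 1.500 × (3.418/0.23)².
n₁ = 1.500 × 220.85 = 331.3.
Round up: n₁ = 332, giving n₂ = 2 × 332 = 664.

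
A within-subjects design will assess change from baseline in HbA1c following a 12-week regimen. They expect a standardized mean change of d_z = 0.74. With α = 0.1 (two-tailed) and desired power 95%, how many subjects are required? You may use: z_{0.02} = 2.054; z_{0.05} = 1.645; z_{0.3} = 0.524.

n = 20 pairs

For a paired (one-sample on differences) test: n = ((z_{α/2} + z_β) / d)².
z_{α/2} + z_β = 1.645 + 1.645 = 3.290.
n = (3.290 / 0.74)² = 4.446² = 19.77.
Round up.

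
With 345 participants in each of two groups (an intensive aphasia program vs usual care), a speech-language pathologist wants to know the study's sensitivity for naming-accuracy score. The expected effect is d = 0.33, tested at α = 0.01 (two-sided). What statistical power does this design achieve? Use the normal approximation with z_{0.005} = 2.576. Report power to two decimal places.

For two equal groups, power = Φ(d·√(n/2) − z_{α/2}).
d·√(n/2) = 0.33 × √(345/2) = 0.33 × 13.134 = 4.334.
z_β = 4.334 − 2.576 = 1.758.
Power = Φ(1.758) = 0.961.

power ≈ 0.96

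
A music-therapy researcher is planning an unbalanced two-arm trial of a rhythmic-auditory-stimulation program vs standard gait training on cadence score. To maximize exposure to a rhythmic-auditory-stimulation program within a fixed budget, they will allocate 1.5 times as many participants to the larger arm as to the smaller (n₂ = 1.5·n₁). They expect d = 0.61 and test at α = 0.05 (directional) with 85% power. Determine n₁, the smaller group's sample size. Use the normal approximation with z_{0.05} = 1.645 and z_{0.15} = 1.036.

n₁ = 33

With allocation ratio k = n₂/n₁ = 1.5, Var(x̄₁−x̄₂) = σ²(1/n₁ + 1/(k·n₁)) = σ²·(k+1)/(k·n₁).
So n₁ = (1 + 1/k)·((z_{α} + z_β)/d)² = 1.667 × (2.681/0.61)².
n₁ = 1.667 × 19.32 = 32.2.
Round up: n₁ = 33, giving n₂ = ⌈1.5 × 33⌉ = ⌈49.5⌉ = 50.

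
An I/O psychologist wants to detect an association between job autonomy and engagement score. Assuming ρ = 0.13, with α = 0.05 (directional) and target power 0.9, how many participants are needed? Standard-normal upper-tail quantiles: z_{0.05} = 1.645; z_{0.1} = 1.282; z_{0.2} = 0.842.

n = 505

Fisher's z: C = ½·ln((1+r)/(1−r)) = ½·ln(1.2989) = 0.1307.
n = ((z_{α} + z_β)/C)² + 3.
(1.645 + 1.282) / 0.1307 = 2.927 / 0.1307 = 22.395.
n = 22.395² + 3 = 501.53 + 3 = 504.5.
Round up.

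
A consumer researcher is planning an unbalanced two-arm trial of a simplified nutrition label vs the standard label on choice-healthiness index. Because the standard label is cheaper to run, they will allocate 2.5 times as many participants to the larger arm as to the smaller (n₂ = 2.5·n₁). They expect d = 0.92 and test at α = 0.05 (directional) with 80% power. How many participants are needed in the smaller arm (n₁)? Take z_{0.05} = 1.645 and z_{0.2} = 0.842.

With allocation ratio k = n₂/n₁ = 2.5, Var(x̄₁−x̄₂) = σ²(1/n₁ + 1/(k·n₁)) = σ²·(k+1)/(k·n₁).
So n₁ = (1 + 1/k)·((z_{α} + z_β)/d)² = 1.400 × (2.487/0.92)².
n₁ = 1.400 × 7.31 = 10.2.
Round up: n₁ = 11, giving n₂ = ⌈2.5 × 11⌉ = ⌈27.5⌉ = 28.

n₁ = 11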